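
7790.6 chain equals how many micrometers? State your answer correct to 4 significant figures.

1 chain = 2.01168e+7 μm.
So 7790.6 × 2.01168e+7 ≈ 1.567e+11 μm.

1.567e+11 micrometers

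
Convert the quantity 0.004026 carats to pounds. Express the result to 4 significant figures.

1 ct = 0.000440925 lb.
Thus 0.004026 × 0.000440925 ≈ 1.775e-6 lb.

1.775e-6 pounds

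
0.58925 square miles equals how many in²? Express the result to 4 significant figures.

2.366e+9 in²

1 square mile = 4.01449e+9 square inches.
Thus 0.58925 × 4.01449e+9 ≈ 2.366e+9 in².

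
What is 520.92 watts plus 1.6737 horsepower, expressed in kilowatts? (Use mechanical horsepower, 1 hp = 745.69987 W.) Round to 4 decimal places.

520.92 W = 0.520920 kW and 1.6737 hp = 1.24808 kW.
0.520920 + 1.24808 ≈ 1.7690 kW.

1.7690 kilowatts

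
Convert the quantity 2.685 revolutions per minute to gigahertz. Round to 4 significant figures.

1 rpm = 1.66667 × 10^-11 GHz.
Then 2.685 × 1.66667 × 10^-11 ≈ 4.475 × 10^-11 GHz.

4.475 × 10^-11 GHz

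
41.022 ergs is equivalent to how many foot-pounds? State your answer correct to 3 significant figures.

1 erg = 7.37562e-8 foot-pounds.
So 41.022 × 7.37562e-8 ≈ 3.03e-6 ft·lbf.

3.03e-6 foot-pounds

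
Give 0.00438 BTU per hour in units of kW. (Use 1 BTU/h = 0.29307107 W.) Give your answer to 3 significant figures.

1 BTU per hour = 0.000293071 kW.
Thus 0.00438 × 0.000293071 ≈ 1.28e-6 kW.

1.28e-6 kilowatts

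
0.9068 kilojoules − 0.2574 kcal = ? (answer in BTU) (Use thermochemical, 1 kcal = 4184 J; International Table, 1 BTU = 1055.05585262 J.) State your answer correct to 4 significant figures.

-0.1613 BTU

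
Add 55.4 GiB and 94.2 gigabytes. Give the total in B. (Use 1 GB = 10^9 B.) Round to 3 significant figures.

1.54 × 10^11 B

55.4 GiB = 5.94853 × 10^10 B and 94.2 GB = 9.42000 × 10^10 B.
5.94853 × 10^10 + 9.42000 × 10^10 ≈ 1.54 × 10^11 B.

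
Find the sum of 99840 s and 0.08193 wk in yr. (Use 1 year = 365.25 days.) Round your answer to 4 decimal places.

0.0047 years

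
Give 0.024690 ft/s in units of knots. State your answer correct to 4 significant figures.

1 ft/s = 0.592484 kn.
Thus 0.024690 × 0.592484 ≈ 0.01463 kn.

0.01463 kn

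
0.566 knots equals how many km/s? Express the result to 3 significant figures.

0.000291 kilometers per second

1 kn = 0.000514444 km/s.
0.566 × 0.000514444 ≈ 0.000291 km/s.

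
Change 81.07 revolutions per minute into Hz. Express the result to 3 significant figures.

1.35 hertz

1 revolution per minute = 0.0166667 Hz.
Thus 81.07 × 0.0166667 ≈ 1.35 Hz.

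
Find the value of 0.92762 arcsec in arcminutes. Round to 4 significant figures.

1 arcsecond = 0.0166667 arcminutes.
Thus 0.92762 × 0.0166667 ≈ 0.01546 arcmin.

0.01546 arcmin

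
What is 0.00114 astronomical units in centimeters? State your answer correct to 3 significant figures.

1.71e+10 centimeters

1 astronomical unit = 1.49598e+13 centimeters.
0.00114 × 1.49598e+13 ≈ 1.71e+10 cm.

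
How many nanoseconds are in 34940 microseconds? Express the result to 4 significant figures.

3.494 × 10^7 ns

1 μs = 1000.00 nanoseconds.
34940 × 1000.00 ≈ 3.494 × 10^7 ns.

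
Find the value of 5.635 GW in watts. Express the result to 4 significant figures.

1 gigawatt = 1.00000 × 10^9 watts.
Then 5.635 × 1.00000 × 10^9 ≈ 5.635 × 10^9 W.

5.635 × 10^9 watts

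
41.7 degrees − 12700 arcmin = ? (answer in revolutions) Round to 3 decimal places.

41.7 ° = 0.115833 rev and 12700 arcmin = 0.587963 rev.
0.115833 − 0.587963 ≈ -0.472 rev.

-0.472 revolutions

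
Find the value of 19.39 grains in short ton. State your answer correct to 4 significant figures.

1 grain = 7.14286e-8 short ton.
19.39 × 7.14286e-8 ≈ 1.385e-6 short ton.

1.385e-6 short ton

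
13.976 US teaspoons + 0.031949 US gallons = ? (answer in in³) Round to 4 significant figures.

13.976 US tsp = 4.20372 in³ and 0.031949 US gal = 7.38022 in³.
4.20372 + 7.38022 ≈ 11.58 in³.

11.58 in³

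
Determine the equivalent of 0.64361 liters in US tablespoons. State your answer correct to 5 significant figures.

1 L = 67.6280 US tbsp.
So 0.64361 × 67.6280 ≈ 43.526 US tbsp.

43.526 US tablespoons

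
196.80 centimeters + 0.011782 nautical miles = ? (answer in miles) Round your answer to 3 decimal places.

196.80 cm = 0.00122286 mi and 0.011782 nmi = 0.0135585 mi.
0.00122286 + 0.0135585 ≈ 0.015 mi.

0.015 mi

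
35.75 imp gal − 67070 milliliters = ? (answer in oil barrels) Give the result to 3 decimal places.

35.75 imp gal = 1.02224 bbl and 67070 mL = 0.421858 bbl.
1.02224 − 0.421858 ≈ 0.600 bbl.

0.600 oil barrels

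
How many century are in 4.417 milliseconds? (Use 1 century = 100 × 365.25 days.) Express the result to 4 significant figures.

1 millisecond = 3.16881e-13 century.
Then 4.417 × 3.16881e-13 ≈ 1.400e-12 century.

1.400e-12 century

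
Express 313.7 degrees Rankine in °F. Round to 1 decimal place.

°R = °F + 459.67.
Applying the formula gives -146.0 °F.

-146.0 °F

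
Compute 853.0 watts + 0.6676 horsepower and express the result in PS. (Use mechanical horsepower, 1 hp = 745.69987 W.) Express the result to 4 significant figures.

853.0 W = 1.15976 PS and 0.6676 hp = 0.676859 PS.
1.15976 + 0.676859 ≈ 1.837 PS.

1.837 metric horsepower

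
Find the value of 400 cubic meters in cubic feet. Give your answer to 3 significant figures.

1 m³ = 35.3147 ft³.
So 400 × 35.3147 ≈ 14100 ft³.

14100 ft³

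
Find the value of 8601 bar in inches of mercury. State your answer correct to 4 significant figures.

1 bar = 29.5300 inHg.
So 8601 × 29.5300 ≈ 254000 inHg.

254000 inches of mercury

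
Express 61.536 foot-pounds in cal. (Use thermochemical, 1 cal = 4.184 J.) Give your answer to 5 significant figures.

1 foot-pound = 0.324048 cal.
Thus 61.536 × 0.324048 ≈ 19.941 cal.

19.941 cal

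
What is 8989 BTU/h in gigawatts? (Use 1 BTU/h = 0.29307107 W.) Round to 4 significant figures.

2.634e-6 GW

1 BTU per hour = 2.93071e-10 GW.
Thus 8989 × 2.93071e-10 ≈ 2.634e-6 GW.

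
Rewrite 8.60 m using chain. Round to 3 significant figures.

0.428 chain

1 meter = 0.0497097 chains.
Then 8.60 × 0.0497097 ≈ 0.428 chain.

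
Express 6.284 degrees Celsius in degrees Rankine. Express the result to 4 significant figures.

503.0 °R

°R = (°C + 273.15) × 9/5.
Applying the formula gives 503.0 °R.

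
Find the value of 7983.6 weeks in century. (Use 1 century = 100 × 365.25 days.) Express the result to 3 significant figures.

1 week = 0.000191650 century.
Thus 7983.6 × 0.000191650 ≈ 1.53 century.

1.53 centuries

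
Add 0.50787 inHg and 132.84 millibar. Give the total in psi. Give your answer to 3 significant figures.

0.50787 inHg = 0.249442 psi and 132.84 mbar = 1.92668 psi.
0.249442 + 1.92668 ≈ 2.18 psi.

2.18 pounds per square inch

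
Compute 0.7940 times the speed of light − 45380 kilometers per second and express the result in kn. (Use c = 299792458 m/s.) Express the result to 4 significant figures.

0.7940 c = 4.62703 × 10^8 kn and 45380 km/s = 8.82117 × 10^7 kn.
4.62703 × 10^8 − 8.82117 × 10^7 ≈ 3.745 × 10^8 kn.

3.745 × 10^8 kn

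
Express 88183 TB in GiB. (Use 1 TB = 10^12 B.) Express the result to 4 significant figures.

1 TB = 931.323 GiB.
Thus 88183 × 931.323 ≈ 8.213 × 10^7 GiB.

8.213 × 10^7 GiB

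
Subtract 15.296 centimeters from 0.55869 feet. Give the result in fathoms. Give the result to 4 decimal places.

0.0095 fathom

0.55869 ft = 0.0931150 fathom and 15.296 cm = 0.0836395 fathom.
0.0931150 − 0.0836395 ≈ 0.0095 fathom.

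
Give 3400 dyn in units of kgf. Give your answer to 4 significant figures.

0.003467 kilograms-force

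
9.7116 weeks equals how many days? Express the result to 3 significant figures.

68.0 d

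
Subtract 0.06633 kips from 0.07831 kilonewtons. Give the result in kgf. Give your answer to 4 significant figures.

-22.10 kilograms-force

0.07831 kN = 7.98540 kgf and 0.06633 kip = 30.0868 kgf.
7.98540 − 30.0868 ≈ -22.10 kgf.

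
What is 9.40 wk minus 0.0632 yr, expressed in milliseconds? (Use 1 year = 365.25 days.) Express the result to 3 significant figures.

3.69 × 10^9 milliseconds

9.40 wk = 5.68512 × 10^9 ms and 0.0632 yr = 1.99444 × 10^9 ms.
5.68512 × 10^9 − 1.99444 × 10^9 ≈ 3.69 × 10^9 ms.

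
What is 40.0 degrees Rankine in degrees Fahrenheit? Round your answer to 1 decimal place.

-419.7 °F

°R = °F + 459.67.
Applying the formula gives -419.7 °F.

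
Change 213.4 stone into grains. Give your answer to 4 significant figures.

2.091 × 10^7 gr

1 st = 98000.0 grains.
So 213.4 × 98000.0 ≈ 2.091 × 10^7 gr.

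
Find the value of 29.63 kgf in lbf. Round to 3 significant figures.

1 kilogram-force = 2.20462 lbf.
Thus 29.63 × 2.20462 ≈ 65.3 lbf.

65.3 lbf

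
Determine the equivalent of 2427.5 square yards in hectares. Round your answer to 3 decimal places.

0.203 ha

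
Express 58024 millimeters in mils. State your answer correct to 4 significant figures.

1 mm = 39.3701 mil.
58024 × 39.3701 ≈ 2.284 × 10^6 mil.

2.284 × 10^6 mils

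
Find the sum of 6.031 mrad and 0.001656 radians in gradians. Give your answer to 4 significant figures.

6.031 mrad = 0.383945 grad and 0.001656 rad = 0.105424 grad.
0.383945 + 0.105424 ≈ 0.4894 grad.

0.4894 gradians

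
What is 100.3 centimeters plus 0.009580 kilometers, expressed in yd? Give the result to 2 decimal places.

100.3 cm = 1.09689 yd and 0.009580 km = 10.4768 yd.
1.09689 + 10.4768 ≈ 11.57 yd.

11.57 yd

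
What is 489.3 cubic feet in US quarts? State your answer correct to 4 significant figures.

14640 US qt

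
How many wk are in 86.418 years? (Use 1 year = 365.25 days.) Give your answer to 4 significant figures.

4509 wk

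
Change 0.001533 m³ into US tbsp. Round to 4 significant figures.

1 cubic meter = 67628.0 US tbsp.
So 0.001533 × 67628.0 ≈ 103.7 US tbsp.

103.7 US tablespoons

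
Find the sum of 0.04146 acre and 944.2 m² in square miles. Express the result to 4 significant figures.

0.0004293 mi²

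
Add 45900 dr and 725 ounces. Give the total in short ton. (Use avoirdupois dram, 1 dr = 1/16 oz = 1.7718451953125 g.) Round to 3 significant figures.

0.112 short ton

45900 dr = 0.08964844 short ton and 725 oz = 0.02265625 short ton.
0.08964844 + 0.02265625 ≈ 0.112 short ton.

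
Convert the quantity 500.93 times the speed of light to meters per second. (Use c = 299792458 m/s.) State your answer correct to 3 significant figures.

1.50e+11 meters per second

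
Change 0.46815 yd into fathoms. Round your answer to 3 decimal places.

0.234 fathom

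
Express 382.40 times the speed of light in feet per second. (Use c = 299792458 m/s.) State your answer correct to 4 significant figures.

3.761 × 10^11 ft/s

1 speed of light = 9.83571 × 10^8 ft/s.
Then 382.40 × 9.83571 × 10^8 ≈ 3.761 × 10^11 ft/s.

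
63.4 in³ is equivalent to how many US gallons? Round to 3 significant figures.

0.274 US gallons

1 in³ = 0.00432900 US gal.
Thus 63.4 × 0.00432900 ≈ 0.274 US gal.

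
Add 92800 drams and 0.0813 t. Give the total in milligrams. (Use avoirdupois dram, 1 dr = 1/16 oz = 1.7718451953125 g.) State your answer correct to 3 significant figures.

2.46 × 10^8 mg

92800 dr = 1.64427 × 10^8 mg and 0.0813 t = 8.13000 × 10^7 mg.
1.64427 × 10^8 + 8.13000 × 10^7 ≈ 2.46 × 10^8 mg.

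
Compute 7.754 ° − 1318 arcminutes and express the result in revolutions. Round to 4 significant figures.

7.754 ° = 0.0215389 rev and 1318 arcmin = 0.0610185 rev.
0.0215389 − 0.0610185 ≈ -0.03948 rev.

-0.03948 revolutions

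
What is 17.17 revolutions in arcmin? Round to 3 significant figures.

371000 arcminutes

1 rev = 21600.0 arcminutes.
17.17 × 21600.0 ≈ 371000 arcmin.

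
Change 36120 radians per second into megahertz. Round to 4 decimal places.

1 rad/s = 1.59155e-7 MHz.
So 36120 × 1.59155e-7 ≈ 0.0057 MHz.

0.0057 MHz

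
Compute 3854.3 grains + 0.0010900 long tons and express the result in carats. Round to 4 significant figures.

3854.3 gr = 1248.77 ct and 0.0010900 long ton = 5537.46 ct.
1248.77 + 5537.46 ≈ 6786 ct.

6786 ct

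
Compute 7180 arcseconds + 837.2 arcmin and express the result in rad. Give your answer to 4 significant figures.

0.2783 radians

7180 arcsec = 0.0348096 rad and 837.2 arcmin = 0.243532 rad.
0.0348096 + 0.243532 ≈ 0.2783 rad.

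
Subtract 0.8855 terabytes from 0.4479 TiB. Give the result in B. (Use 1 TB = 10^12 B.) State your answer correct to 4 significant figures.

-3.930 × 10^11 bytes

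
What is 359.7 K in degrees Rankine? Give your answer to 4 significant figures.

°R = K × 9/5.
Applying the formula gives 647.5 °R.

647.5 degrees Rankine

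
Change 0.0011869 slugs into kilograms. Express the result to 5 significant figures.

1 slug = 14.593903 kg.
Thus 0.0011869 × 14.593903 ≈ 0.017322 kg.

0.017322 kg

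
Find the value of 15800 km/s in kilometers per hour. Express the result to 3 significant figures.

5.69 × 10^7 kilometers per hour

1 km/s = 3600.00 km/h.
Then 15800 × 3600.00 ≈ 5.69 × 10^7 km/h.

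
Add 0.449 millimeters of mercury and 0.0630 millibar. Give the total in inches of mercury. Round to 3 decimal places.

0.449 mmHg = 0.0176772 inHg and 0.0630 mbar = 0.00186039 inHg.
0.0176772 + 0.00186039 ≈ 0.020 inHg.

0.020 inHg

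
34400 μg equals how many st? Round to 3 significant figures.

1 μg = 1.57473e-10 st.
So 34400 × 1.57473e-10 ≈ 5.42e-6 st.

5.42e-6 st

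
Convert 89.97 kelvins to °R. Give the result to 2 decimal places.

161.95 degrees Rankine

°R = K × 9/5.
Applying the formula gives 161.95 °R.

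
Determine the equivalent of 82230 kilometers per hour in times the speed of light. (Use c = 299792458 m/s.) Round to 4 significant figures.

1 km/h = 9.26567 × 10^-10 times the speed of light.
82230 × 9.26567 × 10^-10 ≈ 7.619 × 10^-5 c.

7.619 × 10^-5 times the speed of light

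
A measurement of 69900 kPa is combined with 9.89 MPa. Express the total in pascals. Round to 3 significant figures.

69900 kPa = 6.99000 × 10^7 Pa and 9.89 MPa = 9.89000 × 10^6 Pa.
6.99000 × 10^7 + 9.89000 × 10^6 ≈ 7.98 × 10^7 Pa.

7.98 × 10^7 Pa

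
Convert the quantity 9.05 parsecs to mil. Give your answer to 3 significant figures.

1 parsec = 1.21483e+21 mils.
9.05 × 1.21483e+21 ≈ 1.10e+22 mil.

1.10e+22 mils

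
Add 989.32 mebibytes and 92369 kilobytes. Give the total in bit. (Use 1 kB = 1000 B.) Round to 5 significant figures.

9.0380e+9 bits

989.32 MiB = 8.29902e+9 bit and 92369 kB = 7.38952e+8 bit.
8.29902e+9 + 7.38952e+8 ≈ 9.0380e+9 bit.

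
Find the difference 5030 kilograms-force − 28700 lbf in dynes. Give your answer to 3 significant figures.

5030 kgf = 4.93274 × 10^9 dyn and 28700 lbf = 1.27664 × 10^10 dyn.
4.93274 × 10^9 − 1.27664 × 10^10 ≈ -7.83 × 10^9 dyn.

-7.83 × 10^9 dynes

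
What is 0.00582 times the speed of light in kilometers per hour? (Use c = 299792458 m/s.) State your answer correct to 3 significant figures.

1 speed of light = 1.07925e+9 km/h.
So 0.00582 × 1.07925e+9 ≈ 6.28e+6 km/h.

6.28e+6 kilometers per hour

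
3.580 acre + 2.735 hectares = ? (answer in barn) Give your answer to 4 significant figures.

3.580 acre = 1.44877 × 10^32 barn and 2.735 ha = 2.73500 × 10^32 barn.
1.44877 × 10^32 + 2.73500 × 10^32 ≈ 4.184 × 10^32 barn.

4.184 × 10^32 barn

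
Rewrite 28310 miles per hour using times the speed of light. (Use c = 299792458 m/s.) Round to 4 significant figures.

4.221 × 10^-5 c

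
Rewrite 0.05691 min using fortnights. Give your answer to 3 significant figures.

2.82 × 10^-6 fortnights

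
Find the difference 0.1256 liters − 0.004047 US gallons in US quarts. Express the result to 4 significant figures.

0.1165 US quarts

0.1256 L = 0.132720 US qt and 0.004047 US gal = 0.0161880 US qt.
0.132720 − 0.0161880 ≈ 0.1165 US qt.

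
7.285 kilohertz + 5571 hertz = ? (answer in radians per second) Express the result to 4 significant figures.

80780 rad/s

7.285 kHz = 45773.0 rad/s and 5571 Hz = 35003.6 rad/s.
45773.0 + 35003.6 ≈ 80780 rad/s.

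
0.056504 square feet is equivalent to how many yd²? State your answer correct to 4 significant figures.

0.006278 yd²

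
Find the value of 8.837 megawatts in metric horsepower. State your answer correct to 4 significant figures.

12010 PS

1 megawatt = 1359.62 metric horsepower.
Thus 8.837 × 1359.62 ≈ 12010 PS.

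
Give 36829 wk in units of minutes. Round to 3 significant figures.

1 wk = 10080.0 min.
36829 × 10080.0 ≈ 3.71 × 10^8 min.

3.71 × 10^8 min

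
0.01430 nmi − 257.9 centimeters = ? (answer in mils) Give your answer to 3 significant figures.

941000 mils

0.01430 nmi = 1.04266e+6 mil and 257.9 cm = 101535 mil.
1.04266e+6 − 101535 ≈ 941000 mil.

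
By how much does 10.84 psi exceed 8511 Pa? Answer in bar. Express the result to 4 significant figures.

0.6623 bar

10.84 psi = 0.747392 bar and 8511 Pa = 0.0851100 bar.
0.747392 − 0.0851100 ≈ 0.6623 bar.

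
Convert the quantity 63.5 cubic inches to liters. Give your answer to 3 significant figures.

1.04 L

1 cubic inch = 0.0163871 L.
63.5 × 0.0163871 ≈ 1.04 L.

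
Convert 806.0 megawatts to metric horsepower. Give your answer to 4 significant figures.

1.096e+6 metric horsepower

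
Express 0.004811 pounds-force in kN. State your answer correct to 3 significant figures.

1 pound-force = 0.00444822 kN.
Then 0.004811 × 0.00444822 ≈ 2.14e-5 kN.

2.14e-5 kN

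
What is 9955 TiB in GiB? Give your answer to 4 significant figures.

1 TiB = 1024.00 gibibytes.
9955 × 1024.00 ≈ 1.019 × 10^7 GiB.

1.019 × 10^7 gibibytes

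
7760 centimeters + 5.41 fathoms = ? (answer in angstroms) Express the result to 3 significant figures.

8.75 × 10^11 Å

7760 cm = 7.76000 × 10^11 Å and 5.41 fathom = 9.89381 × 10^10 Å.
7.76000 × 10^11 + 9.89381 × 10^10 ≈ 8.75 × 10^11 Å.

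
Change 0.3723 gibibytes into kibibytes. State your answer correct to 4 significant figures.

1 GiB = 1.04858e+6 kibibytes.
So 0.3723 × 1.04858e+6 ≈ 390400 KiB.

390400 KiB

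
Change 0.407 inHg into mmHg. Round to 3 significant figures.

10.3 mmHg

1 inHg = 25.4000 mmHg.
Then 0.407 × 25.4000 ≈ 10.3 mmHg.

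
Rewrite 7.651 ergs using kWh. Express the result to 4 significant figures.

2.125e-13 kWh

1 erg = 2.77778e-14 kWh.
So 7.651 × 2.77778e-14 ≈ 2.125e-13 kWh.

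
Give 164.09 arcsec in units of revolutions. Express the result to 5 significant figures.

1 arcsecond = 7.71605e-7 revolutions.
Thus 164.09 × 7.71605e-7 ≈ 0.00012661 rev.

0.00012661 revolutions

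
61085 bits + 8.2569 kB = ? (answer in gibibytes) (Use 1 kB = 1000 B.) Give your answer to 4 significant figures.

61085 bit = 7.11123 × 10^-6 GiB and 8.2569 kB = 7.68984 × 10^-6 GiB.
7.11123 × 10^-6 + 7.68984 × 10^-6 ≈ 1.480 × 10^-5 GiB.

1.480 × 10^-5 GiB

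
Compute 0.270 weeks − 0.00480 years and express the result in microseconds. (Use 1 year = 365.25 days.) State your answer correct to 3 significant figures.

1.18e+10 microseconds

0.270 wk = 1.63296e+11 μs and 0.00480 yr = 1.51476e+11 μs.
1.63296e+11 − 1.51476e+11 ≈ 1.18e+10 μs.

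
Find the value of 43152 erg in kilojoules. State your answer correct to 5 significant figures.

1 erg = 1.00000 × 10^-10 kJ.
So 43152 × 1.00000 × 10^-10 ≈ 4.3152 × 10^-6 kJ.

4.3152 × 10^-6 kJ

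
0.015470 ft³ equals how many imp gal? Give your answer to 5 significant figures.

1 ft³ = 6.22884 imp gal.
Thus 0.015470 × 6.22884 ≈ 0.096360 imp gal.

0.096360 imperial gallons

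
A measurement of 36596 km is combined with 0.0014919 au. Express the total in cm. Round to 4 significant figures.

2.598e+10 cm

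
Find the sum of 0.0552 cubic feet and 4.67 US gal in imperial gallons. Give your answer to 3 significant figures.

0.0552 ft³ = 0.343832 imp gal and 4.67 US gal = 3.88859 imp gal.
0.343832 + 3.88859 ≈ 4.23 imp gal.

4.23 imp gal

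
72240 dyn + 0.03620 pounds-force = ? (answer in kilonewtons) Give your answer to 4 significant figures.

72240 dyn = 0.000722400 kN and 0.03620 lbf = 0.000161026 kN.
0.000722400 + 0.000161026 ≈ 0.0008834 kN.

0.0008834 kilonewtons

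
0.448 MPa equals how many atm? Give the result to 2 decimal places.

4.42 atm

1 MPa = 9.86923 atm.
So 0.448 × 9.86923 ≈ 4.42 atm.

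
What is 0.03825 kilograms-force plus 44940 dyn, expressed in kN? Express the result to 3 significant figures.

0.000825 kilonewtons

0.03825 kgf = 0.000375104 kN and 44940 dyn = 0.000449400 kN.
0.000375104 + 0.000449400 ≈ 0.000825 kN.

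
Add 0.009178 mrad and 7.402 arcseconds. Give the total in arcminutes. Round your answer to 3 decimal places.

0.155 arcmin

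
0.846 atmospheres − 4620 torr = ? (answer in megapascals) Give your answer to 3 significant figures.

-0.530 megapascals

0.846 atm = 0.08572095 MPa and 4620 torr = 0.6159493 MPa.
0.08572095 − 0.6159493 ≈ -0.530 MPa.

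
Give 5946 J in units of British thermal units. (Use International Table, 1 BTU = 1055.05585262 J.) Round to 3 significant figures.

5.64 British thermal units

1 joule = 0.000947817 British thermal units.
Then 5946 × 0.000947817 ≈ 5.64 BTU.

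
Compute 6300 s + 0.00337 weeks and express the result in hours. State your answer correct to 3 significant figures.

2.32 hours

6300 s = 1.75000 h and 0.00337 wk = 0.566160 h.
1.75000 + 0.566160 ≈ 2.32 h.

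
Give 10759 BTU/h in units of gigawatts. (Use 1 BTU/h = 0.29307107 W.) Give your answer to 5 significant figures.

3.1532e-6 GW

1 BTU/h = 2.93071e-10 GW.
Thus 10759 × 2.93071e-10 ≈ 3.1532e-6 GW.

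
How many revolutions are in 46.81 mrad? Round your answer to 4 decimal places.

1 milliradian = 0.000159155 rev.
46.81 × 0.000159155 ≈ 0.0075 rev.

0.0075 revolutions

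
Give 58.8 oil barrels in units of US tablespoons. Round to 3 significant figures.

632000 US tablespoons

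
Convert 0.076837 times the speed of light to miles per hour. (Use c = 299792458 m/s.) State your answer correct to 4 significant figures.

5.153e+7 miles per hour

1 speed of light = 6.70617e+8 mph.
0.076837 × 6.70617e+8 ≈ 5.153e+7 mph.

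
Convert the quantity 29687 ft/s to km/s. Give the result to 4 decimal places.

1 foot per second = 0.000304800 km/s.
Then 29687 × 0.000304800 ≈ 9.0486 km/s.

9.0486 km/s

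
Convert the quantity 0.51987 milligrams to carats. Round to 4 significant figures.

1 milligram = 0.00500000 carats.
Thus 0.51987 × 0.00500000 ≈ 0.002599 ct.

0.002599 ct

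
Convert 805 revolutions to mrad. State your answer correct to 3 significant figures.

5.06 × 10^6 mrad

1 revolution = 6283.19 milliradians.
Thus 805 × 6283.19 ≈ 5.06 × 10^6 mrad.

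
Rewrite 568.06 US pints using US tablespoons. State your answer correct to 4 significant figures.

18180 US tbsp

1 US pint = 32.0000 US tablespoons.
Thus 568.06 × 32.0000 ≈ 18180 US tbsp.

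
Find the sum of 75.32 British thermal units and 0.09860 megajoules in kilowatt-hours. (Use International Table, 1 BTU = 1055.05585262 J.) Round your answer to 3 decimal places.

0.049 kilowatt-hours

75.32 BTU = 0.0220741 kWh and 0.09860 MJ = 0.0273889 kWh.
0.0220741 + 0.0273889 ≈ 0.049 kWh.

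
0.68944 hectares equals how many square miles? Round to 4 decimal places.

1 hectare = 0.00386102 square miles.
So 0.68944 × 0.00386102 ≈ 0.0027 mi².

0.0027 mi²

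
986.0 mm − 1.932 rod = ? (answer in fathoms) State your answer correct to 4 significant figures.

-4.774 fathom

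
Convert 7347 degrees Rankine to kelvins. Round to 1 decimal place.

°R = K × 9/5.
Applying the formula gives 4081.7 K.

4081.7 K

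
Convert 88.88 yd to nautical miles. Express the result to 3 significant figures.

0.0439 nmi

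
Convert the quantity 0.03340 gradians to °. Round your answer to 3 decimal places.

0.030 °

1 grad = 0.900000 degrees.
So 0.03340 × 0.900000 ≈ 0.030 °.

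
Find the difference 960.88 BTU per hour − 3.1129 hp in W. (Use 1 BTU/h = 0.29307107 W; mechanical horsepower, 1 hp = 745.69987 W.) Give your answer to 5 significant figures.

960.88 BTU/h = 281.606 W and 3.1129 hp = 2321.29 W.
281.606 − 2321.29 ≈ -2039.7 W.

-2039.7 watts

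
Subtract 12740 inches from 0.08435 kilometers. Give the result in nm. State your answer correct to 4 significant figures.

-2.392 × 10^11 nm

0.08435 km = 8.43500 × 10^10 nm and 12740 in = 3.23596 × 10^11 nm.
8.43500 × 10^10 − 3.23596 × 10^11 ≈ -2.392 × 10^11 nm.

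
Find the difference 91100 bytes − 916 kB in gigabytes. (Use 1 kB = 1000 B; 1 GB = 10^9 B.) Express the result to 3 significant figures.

-0.000825 GB

91100 B = 9.11000e-5 GB and 916 kB = 0.000916000 GB.
9.11000e-5 − 0.000916000 ≈ -0.000825 GB.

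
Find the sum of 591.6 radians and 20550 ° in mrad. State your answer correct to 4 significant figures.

591.6 rad = 591600 mrad and 20550 ° = 358665 mrad.
591600 + 358665 ≈ 950300 mrad.

950300 mrad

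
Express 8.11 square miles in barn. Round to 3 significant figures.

2.10e+35 barns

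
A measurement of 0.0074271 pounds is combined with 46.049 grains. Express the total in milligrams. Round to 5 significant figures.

6352.8 mg

0.0074271 lb = 3368.88 mg and 46.049 gr = 2983.93 mg.
3368.88 + 2983.93 ≈ 6352.8 mg.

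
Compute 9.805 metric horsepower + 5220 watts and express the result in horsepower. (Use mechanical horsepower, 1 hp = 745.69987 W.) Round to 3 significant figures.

16.7 hp

9.805 PS = 9.67087 hp and 5220 W = 7.00014 hp.
9.67087 + 7.00014 ≈ 16.7 hp.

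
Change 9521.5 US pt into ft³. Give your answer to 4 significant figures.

1 US pint = 0.0167101 ft³.
9521.5 × 0.0167101 ≈ 159.1 ft³.

159.1 cubic feet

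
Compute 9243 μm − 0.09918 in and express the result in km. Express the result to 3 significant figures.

6.72e-6 km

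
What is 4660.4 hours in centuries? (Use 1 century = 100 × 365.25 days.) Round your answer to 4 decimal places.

0.0053 centuries

1 hour = 1.14077 × 10^-6 century.
Then 4660.4 × 1.14077 × 10^-6 ≈ 0.0053 century.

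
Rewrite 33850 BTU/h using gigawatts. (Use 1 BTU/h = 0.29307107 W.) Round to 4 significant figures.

1 BTU/h = 2.93071 × 10^-10 GW.
Thus 33850 × 2.93071 × 10^-10 ≈ 9.920 × 10^-6 GW.

9.920 × 10^-6 gigawatts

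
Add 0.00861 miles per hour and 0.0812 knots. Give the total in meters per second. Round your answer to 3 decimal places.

0.00861 mph = 0.00384901 m/s and 0.0812 kn = 0.0417729 m/s.
0.00384901 + 0.0417729 ≈ 0.046 m/s.

0.046 m/s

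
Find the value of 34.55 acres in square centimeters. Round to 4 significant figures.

1 acre = 4.04686e+7 cm².
So 34.55 × 4.04686e+7 ≈ 1.398e+9 cm².

1.398e+9 cm²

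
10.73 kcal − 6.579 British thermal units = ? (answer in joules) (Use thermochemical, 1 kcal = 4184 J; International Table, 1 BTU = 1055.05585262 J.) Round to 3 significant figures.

10.73 kcal = 44894.3 J and 6.579 BTU = 6941.21 J.
44894.3 − 6941.21 ≈ 38000 J.

38000 J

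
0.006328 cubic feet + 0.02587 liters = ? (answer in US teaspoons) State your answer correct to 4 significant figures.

0.006328 ft³ = 36.3546 US tsp and 0.02587 L = 5.24861 US tsp.
36.3546 + 5.24861 ≈ 41.60 US tsp.

41.60 US tsp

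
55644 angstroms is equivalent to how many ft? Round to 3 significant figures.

1.83 × 10^-5 ft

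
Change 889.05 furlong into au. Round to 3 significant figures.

1 furlong = 1.34473e-9 astronomical units.
889.05 × 1.34473e-9 ≈ 1.20e-6 au.

1.20e-6 au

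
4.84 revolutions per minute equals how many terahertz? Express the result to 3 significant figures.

1 revolution per minute = 1.66667e-14 terahertz.
Then 4.84 × 1.66667e-14 ≈ 8.07e-14 THz.

8.07e-14 terahertz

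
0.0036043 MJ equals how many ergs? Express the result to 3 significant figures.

3.60e+10 erg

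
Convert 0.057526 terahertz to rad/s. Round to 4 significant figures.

3.614 × 10^11 rad/s

1 THz = 6.28319 × 10^12 radians per second.
So 0.057526 × 6.28319 × 10^12 ≈ 3.614 × 10^11 rad/s.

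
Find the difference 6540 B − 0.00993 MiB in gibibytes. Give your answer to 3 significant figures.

6540 B = 6.09085 × 10^-6 GiB and 0.00993 MiB = 9.69727 × 10^-6 GiB.
6.09085 × 10^-6 − 9.69727 × 10^-6 ≈ -3.61 × 10^-6 GiB.

-3.61 × 10^-6 GiB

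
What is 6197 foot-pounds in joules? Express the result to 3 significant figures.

1 ft·lbf = 1.35582 J.
6197 × 1.35582 ≈ 8400 J.

8400 J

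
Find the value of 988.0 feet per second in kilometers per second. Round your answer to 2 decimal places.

0.30 km/s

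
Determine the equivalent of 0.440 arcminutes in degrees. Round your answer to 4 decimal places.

0.0073 °

1 arcmin = 0.0166667 °.
Thus 0.440 × 0.0166667 ≈ 0.0073 °.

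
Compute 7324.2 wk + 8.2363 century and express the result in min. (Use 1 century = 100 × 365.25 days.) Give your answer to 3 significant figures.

5.07 × 10^8 minutes

7324.2 wk = 7.38279 × 10^7 min and 8.2363 century = 4.33196 × 10^8 min.
7.38279 × 10^7 + 4.33196 × 10^8 ≈ 5.07 × 10^8 min.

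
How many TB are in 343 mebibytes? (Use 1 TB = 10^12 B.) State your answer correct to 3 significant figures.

0.000360 terabytes

1 MiB = 1.04858e-6 TB.
343 × 1.04858e-6 ≈ 0.000360 TB.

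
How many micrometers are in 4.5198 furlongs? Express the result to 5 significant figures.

1 furlong = 2.01168e+8 micrometers.
So 4.5198 × 2.01168e+8 ≈ 9.0924e+8 μm.

9.0924e+8 μm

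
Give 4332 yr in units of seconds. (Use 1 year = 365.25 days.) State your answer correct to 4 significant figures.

1 yr = 3.15576e+7 s.
So 4332 × 3.15576e+7 ≈ 1.367e+11 s.

1.367e+11 s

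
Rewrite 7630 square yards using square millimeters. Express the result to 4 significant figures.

6.380e+9 mm²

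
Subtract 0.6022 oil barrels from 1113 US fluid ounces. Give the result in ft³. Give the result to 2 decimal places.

-2.22 ft³

1113 US fl oz = 1.16239 ft³ and 0.6022 bbl = 3.38110 ft³.
1.16239 − 3.38110 ≈ -2.22 ft³.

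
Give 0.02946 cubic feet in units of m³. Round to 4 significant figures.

1 ft³ = 0.0283168 m³.
Thus 0.02946 × 0.0283168 ≈ 0.0008342 m³.

0.0008342 m³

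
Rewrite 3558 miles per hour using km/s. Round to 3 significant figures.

1.59 km/s

1 mile per hour = 0.000447040 kilometers per second.
So 3558 × 0.000447040 ≈ 1.59 km/s.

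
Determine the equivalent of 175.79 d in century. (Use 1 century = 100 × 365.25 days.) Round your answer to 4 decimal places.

0.0048 century

1 day = 2.73785 × 10^-5 century.
175.79 × 2.73785 × 10^-5 ≈ 0.0048 century.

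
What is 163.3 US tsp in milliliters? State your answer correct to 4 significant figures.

804.9 milliliters

1 US teaspoon = 4.92892 mL.
Then 163.3 × 4.92892 ≈ 804.9 mL.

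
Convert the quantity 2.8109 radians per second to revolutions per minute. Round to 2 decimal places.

1 rad/s = 9.54930 rpm.
2.8109 × 9.54930 ≈ 26.84 rpm.

26.84 revolutions per minute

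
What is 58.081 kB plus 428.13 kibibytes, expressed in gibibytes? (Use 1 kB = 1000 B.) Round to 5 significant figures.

58.081 kB = 5.40921 × 10^-5 GiB and 428.13 KiB = 0.000408297 GiB.
5.40921 × 10^-5 + 0.000408297 ≈ 0.00046239 GiB.

0.00046239 GiB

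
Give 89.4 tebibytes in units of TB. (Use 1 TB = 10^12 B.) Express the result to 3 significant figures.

98.3 terabytes

1 tebibyte = 1.09951 terabytes.
Thus 89.4 × 1.09951 ≈ 98.3 TB.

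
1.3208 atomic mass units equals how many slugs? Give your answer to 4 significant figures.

1.503e-28 slugs

1 u = 1.13783e-28 slugs.
Then 1.3208 × 1.13783e-28 ≈ 1.503e-28 slug.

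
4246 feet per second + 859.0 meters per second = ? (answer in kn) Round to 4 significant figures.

4246 ft/s = 2515.69 kn and 859.0 m/s = 1669.76 kn.
2515.69 + 1669.76 ≈ 4185 kn.

4185 kn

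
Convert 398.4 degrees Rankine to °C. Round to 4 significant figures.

-51.82 degrees Celsius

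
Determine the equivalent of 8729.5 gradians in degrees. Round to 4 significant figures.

7857 °

1 gradian = 0.900000 °.
8729.5 × 0.900000 ≈ 7857 °.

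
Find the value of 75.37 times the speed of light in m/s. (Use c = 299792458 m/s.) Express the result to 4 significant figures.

1 speed of light = 2.99792 × 10^8 m/s.
Thus 75.37 × 2.99792 × 10^8 ≈ 2.260 × 10^10 m/s.

2.260 × 10^10 m/s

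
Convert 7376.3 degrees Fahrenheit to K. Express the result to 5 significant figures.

K = (°F + 459.67) × 5/9.
Applying the formula gives 4353.3 K.

4353.3 K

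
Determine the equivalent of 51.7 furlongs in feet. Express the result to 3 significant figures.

34100 feet

1 furlong = 660.000 ft.
So 51.7 × 660.000 ≈ 34100 ft.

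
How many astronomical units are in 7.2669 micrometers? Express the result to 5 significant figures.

1 micrometer = 6.68459 × 10^-18 au.
7.2669 × 6.68459 × 10^-18 ≈ 4.8576 × 10^-17 au.

4.8576 × 10^-17 astronomical units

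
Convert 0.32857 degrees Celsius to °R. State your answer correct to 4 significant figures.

°R = (°C + 273.15) × 9/5.
Applying the formula gives 492.3 °R.

492.3 degrees Rankine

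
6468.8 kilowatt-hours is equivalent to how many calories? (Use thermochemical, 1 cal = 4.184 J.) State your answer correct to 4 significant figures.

1 kilowatt-hour = 860421 cal.
Thus 6468.8 × 860421 ≈ 5.566 × 10^9 cal.

5.566 × 10^9 cal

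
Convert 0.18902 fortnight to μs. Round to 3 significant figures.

1 fortnight = 1.20960e+12 μs.
So 0.18902 × 1.20960e+12 ≈ 2.29e+11 μs.

2.29e+11 μs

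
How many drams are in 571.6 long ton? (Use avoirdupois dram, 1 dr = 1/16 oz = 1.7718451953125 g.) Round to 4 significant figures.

3.278 × 10^8 dr

1 long ton = 573440 dr.
So 571.6 × 573440 ≈ 3.278 × 10^8 dr.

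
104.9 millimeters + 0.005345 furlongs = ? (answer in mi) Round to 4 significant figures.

104.9 mm = 6.51818 × 10^-5 mi and 0.005345 furlong = 0.000668125 mi.
6.51818 × 10^-5 + 0.000668125 ≈ 0.0007333 mi.

0.0007333 mi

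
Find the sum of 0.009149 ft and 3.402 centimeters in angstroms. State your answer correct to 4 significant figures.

3.681e+8 angstroms

0.009149 ft = 2.78862e+7 Å and 3.402 cm = 3.40200e+8 Å.
2.78862e+7 + 3.40200e+8 ≈ 3.681e+8 Å.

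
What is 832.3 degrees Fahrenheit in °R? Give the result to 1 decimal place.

°R = °F + 459.67.
Applying the formula gives 1292.0 °R.

1292.0 degrees Rankine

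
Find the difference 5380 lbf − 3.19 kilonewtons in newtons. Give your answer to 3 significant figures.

20700 N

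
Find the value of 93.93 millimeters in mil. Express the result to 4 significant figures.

1 mm = 39.3701 mils.
93.93 × 39.3701 ≈ 3698 mil.

3698 mils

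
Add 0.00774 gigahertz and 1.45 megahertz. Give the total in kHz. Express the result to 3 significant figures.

9190 kilohertz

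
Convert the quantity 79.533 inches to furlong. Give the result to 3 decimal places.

0.010 furlong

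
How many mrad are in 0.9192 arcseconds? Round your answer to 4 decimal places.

0.0045 mrad

1 arcsecond = 0.00484814 milliradians.
Thus 0.9192 × 0.00484814 ≈ 0.0045 mrad.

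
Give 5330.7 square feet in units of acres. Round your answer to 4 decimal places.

0.1224 acre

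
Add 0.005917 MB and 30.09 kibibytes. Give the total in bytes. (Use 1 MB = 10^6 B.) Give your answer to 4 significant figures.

36730 B

0.005917 MB = 5917.00 B and 30.09 KiB = 30812.2 B.
5917.00 + 30812.2 ≈ 36730 B.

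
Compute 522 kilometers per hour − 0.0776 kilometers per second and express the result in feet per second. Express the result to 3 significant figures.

221 ft/s

522 km/h = 475.722 ft/s and 0.0776 km/s = 254.593 ft/s.
475.722 − 254.593 ≈ 221 ft/s.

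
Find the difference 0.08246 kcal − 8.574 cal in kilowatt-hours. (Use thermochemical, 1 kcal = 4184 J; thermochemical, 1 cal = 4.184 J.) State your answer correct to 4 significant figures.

8.587 × 10^-5 kWh

0.08246 kcal = 9.58368 × 10^-5 kWh and 8.574 cal = 9.96489 × 10^-6 kWh.
9.58368 × 10^-5 − 9.96489 × 10^-6 ≈ 8.587 × 10^-5 kWh.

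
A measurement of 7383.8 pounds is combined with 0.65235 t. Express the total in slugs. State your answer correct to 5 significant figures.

7383.8 lb = 229.496 slug and 0.65235 t = 44.7002 slug.
229.496 + 44.7002 ≈ 274.20 slug.

274.20 slugs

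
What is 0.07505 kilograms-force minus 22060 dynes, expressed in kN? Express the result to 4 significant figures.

0.07505 kgf = 0.000735989 kN and 22060 dyn = 0.000220600 kN.
0.000735989 − 0.000220600 ≈ 0.0005154 kN.

0.0005154 kN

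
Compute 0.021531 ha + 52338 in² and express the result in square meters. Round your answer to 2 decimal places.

249.08 square meters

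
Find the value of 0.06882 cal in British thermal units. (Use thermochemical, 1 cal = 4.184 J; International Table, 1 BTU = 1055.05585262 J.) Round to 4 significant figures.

0.0002729 BTU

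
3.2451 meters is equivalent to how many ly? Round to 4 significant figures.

1 m = 1.05700e-16 ly.
3.2451 × 1.05700e-16 ≈ 3.430e-16 ly.

3.430e-16 light-years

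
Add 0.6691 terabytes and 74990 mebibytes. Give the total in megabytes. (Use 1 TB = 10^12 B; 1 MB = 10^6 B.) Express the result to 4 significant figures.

0.6691 TB = 669100 MB and 74990 MiB = 78632.7 MB.
669100 + 78632.7 ≈ 747700 MB.

747700 MB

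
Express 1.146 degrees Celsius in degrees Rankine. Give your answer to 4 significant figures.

493.7 °R

°R = (°C + 273.15) × 9/5.
Applying the formula gives 493.7 °R.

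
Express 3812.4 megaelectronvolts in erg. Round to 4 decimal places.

0.0061 ergs

1 megaelectronvolt = 1.60218e-6 erg.
So 3812.4 × 1.60218e-6 ≈ 0.0061 erg.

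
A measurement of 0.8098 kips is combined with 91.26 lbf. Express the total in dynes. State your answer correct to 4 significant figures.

4.008e+8 dynes

0.8098 kip = 3.60217e+8 dyn and 91.26 lbf = 4.05945e+7 dyn.
3.60217e+8 + 4.05945e+7 ≈ 4.008e+8 dyn.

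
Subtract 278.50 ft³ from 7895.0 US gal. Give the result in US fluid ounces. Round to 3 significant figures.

744000 US fl oz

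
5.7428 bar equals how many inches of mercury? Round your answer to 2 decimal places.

1 bar = 29.5300 inHg.
5.7428 × 29.5300 ≈ 169.58 inHg.

169.58 inHg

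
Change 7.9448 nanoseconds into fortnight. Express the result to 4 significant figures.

6.568e-15 fortnights

1 ns = 8.26720e-16 fortnights.
Then 7.9448 × 8.26720e-16 ≈ 6.568e-15 fortnight.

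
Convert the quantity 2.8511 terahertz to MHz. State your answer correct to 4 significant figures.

1 terahertz = 1.00000 × 10^6 MHz.
2.8511 × 1.00000 × 10^6 ≈ 2.851 × 10^6 MHz.

2.851 × 10^6 megahertz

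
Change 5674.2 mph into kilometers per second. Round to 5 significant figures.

1 mph = 0.000447040 km/s.
Thus 5674.2 × 0.000447040 ≈ 2.5366 km/s.

2.5366 km/s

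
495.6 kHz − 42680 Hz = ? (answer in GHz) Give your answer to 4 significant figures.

0.0004529 gigahertz

495.6 kHz = 0.000495600 GHz and 42680 Hz = 4.26800e-5 GHz.
0.000495600 − 4.26800e-5 ≈ 0.0004529 GHz.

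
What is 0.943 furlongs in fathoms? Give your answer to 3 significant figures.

104 fathom

1 furlong = 110.000 fathom.
Then 0.943 × 110.000 ≈ 104 fathom.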